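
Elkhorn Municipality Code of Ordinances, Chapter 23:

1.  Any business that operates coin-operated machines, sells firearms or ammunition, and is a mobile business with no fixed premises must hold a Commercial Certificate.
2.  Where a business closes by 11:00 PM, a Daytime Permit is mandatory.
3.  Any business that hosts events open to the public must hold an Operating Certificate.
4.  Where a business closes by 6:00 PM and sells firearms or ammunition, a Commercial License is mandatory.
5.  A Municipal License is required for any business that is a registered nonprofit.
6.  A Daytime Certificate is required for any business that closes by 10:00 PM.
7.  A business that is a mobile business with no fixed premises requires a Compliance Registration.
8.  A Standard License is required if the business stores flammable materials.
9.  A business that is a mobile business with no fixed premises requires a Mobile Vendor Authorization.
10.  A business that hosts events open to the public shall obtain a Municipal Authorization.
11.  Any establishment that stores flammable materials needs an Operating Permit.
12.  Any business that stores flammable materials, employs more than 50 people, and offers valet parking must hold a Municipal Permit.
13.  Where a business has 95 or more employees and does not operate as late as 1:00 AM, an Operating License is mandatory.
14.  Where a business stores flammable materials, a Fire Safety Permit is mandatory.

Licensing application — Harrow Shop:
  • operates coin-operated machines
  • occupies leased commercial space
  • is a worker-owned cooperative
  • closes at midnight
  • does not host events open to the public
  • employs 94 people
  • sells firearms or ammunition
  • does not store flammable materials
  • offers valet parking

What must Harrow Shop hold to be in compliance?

None

1. operates coin-operated machines; sells firearms or ammunition; occupies leased commercial space (not: is a mobile business with no fixed premises) → Commercial Certificate not required.
2. closes midnight, after 11:00 PM → Daytime Permit not required.
3. does not host events open to the public → Operating Certificate not required.
4. closes midnight, after 6:00 PM; sells firearms or ammunition → Commercial License not required.
5. is a worker-owned cooperative (not: is a registered nonprofit) → Municipal License not required.
6. closes midnight, after 10:00 PM → Daytime Certificate not required.
7. occupies leased commercial space (not: is a mobile business with no fixed premises) → Compliance Registration not required.
8. does not store flammable materials → Standard License not required.
9. occupies leased commercial space (not: is a mobile business with no fixed premises) → Mobile Vendor Authorization not required.
10. does not host events open to the public → Municipal Authorization not required.
11. does not store flammable materials → Operating Permit not required.
12. does not store flammable materials; employees 94 > 50; offers valet parking → Municipal Permit not required.
13. employees 94 < 95; closes midnight, at/before 1:00 AM → Operating License not required.
14. does not store flammable materials → Fire Safety Permit not required.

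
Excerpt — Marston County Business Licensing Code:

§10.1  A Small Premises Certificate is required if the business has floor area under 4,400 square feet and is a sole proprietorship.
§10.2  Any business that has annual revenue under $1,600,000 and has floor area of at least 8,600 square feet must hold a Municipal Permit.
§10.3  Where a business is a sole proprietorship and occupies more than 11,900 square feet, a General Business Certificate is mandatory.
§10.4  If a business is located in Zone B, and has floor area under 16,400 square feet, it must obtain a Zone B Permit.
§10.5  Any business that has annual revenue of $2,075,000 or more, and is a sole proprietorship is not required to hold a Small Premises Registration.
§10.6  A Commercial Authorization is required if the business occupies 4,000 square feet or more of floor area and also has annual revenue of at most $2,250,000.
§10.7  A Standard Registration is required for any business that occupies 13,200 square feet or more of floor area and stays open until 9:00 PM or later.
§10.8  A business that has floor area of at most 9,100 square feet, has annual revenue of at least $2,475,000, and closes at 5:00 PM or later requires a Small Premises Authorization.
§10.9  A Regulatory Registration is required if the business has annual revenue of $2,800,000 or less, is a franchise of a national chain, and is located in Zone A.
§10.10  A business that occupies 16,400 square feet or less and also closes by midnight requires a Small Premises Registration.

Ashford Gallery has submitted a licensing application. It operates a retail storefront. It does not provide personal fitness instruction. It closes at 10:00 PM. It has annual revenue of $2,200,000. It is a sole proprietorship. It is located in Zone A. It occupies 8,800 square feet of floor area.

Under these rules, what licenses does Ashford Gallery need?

Commercial Authorization

§10.1 floor area 8,800 square feet ≥ 4,400 square feet; is a sole proprietorship → Small Premises Certificate not required.
§10.2 revenue $2,200,000 ≥ $1,600,000; floor area 8,800 square feet ≥ 8,600 square feet → Municipal Permit not required.
§10.3 is a sole proprietorship; floor area 8,800 square feet ≤ 11,900 square feet → General Business Certificate not required.
§10.4 is located in Zone A (not: is located in Zone B); floor area 8,800 square feet < 16,400 square feet → Zone B Permit not required.
§10.5 revenue $2,200,000 ≥ $2,075,000; is a sole proprietorship → exempt from Small Premises Registration.
§10.6 floor area 8,800 square feet ≥ 4,000 square feet; revenue $2,200,000 ≤ $2,250,000 → Commercial Authorization required.
§10.7 floor area 8,800 square feet < 13,200 square feet; closes 10:00 PM, after 9:00 PM → Standard Registration not required.
§10.8 floor area 8,800 square feet ≤ 9,100 square feet; revenue $2,200,000 < $2,475,000; closes 10:00 PM, after 5:00 PM → Small Premises Authorization not required.
§10.9 revenue $2,200,000 ≤ $2,800,000; is a sole proprietorship (not: is a franchise of a national chain); is located in Zone A → Regulatory Registration not required.
§10.10 floor area 8,800 square feet ≤ 16,400 square feet; closes 10:00 PM, at/before midnight → Small Premises Registration required.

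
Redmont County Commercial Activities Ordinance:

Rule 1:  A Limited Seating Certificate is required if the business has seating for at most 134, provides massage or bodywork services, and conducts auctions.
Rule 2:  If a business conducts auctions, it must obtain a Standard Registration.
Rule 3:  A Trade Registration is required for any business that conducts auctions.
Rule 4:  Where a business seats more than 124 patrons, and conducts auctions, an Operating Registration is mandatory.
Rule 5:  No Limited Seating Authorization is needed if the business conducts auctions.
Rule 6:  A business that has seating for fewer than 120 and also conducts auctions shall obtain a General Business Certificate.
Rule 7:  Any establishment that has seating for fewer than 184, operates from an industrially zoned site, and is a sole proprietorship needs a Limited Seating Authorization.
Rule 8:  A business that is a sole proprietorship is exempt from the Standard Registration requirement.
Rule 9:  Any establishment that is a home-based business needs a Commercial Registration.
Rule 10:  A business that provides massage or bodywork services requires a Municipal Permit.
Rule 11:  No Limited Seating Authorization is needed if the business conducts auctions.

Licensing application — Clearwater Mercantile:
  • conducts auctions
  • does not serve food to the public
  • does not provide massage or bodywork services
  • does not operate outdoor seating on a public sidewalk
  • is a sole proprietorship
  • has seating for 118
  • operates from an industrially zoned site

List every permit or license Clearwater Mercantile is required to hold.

Rule 1: seating 118 ≤ 134; does not provide massage or bodywork services; conducts auctions → Limited Seating Certificate not required.
Rule 2: conducts auctions → Standard Registration required.
Rule 3: conducts auctions → Trade Registration required.
Rule 4: seating 118 ≤ 124; conducts auctions → Operating Registration not required.
Rule 5: conducts auctions → exempt from Limited Seating Authorization.
Rule 6: seating 118 < 120; conducts auctions → General Business Certificate required.
Rule 7: seating 118 < 184; operates from an industrially zoned site; is a sole proprietorship → Limited Seating Authorization required.
Rule 8: is a sole proprietorship → exempt from Standard Registration.
Rule 9: operates from an industrially zoned site (not: is a home-based business) → Commercial Registration not required.
Rule 10: does not provide massage or bodywork services → Municipal Permit not required.
Rule 11: conducts auctions → exempt from Limited Seating Authorization.

General Business Certificate, Trade Registration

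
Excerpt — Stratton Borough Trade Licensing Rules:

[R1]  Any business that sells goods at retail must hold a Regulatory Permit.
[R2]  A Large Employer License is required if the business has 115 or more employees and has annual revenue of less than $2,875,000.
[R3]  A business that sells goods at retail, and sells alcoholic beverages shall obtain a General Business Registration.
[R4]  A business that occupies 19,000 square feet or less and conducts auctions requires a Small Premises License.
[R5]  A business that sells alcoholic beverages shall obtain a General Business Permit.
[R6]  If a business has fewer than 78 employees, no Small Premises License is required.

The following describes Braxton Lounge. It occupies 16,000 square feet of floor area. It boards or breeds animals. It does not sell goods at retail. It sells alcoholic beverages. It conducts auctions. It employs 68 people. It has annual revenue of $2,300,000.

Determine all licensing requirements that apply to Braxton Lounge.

General Business Permit

[R1] does not sell goods at retail → Regulatory Permit not required.
[R2] employees 68 < 115; revenue $2,300,000 < $2,875,000 → Large Employer License not required.
[R3] does not sell goods at retail; sells alcoholic beverages → General Business Registration not required.
[R4] floor area 16,000 square feet ≤ 19,000 square feet; conducts auctions → Small Premises License required.
[R5] sells alcoholic beverages → General Business Permit required.
[R6] employees 68 < 78 → exempt from Small Premises License.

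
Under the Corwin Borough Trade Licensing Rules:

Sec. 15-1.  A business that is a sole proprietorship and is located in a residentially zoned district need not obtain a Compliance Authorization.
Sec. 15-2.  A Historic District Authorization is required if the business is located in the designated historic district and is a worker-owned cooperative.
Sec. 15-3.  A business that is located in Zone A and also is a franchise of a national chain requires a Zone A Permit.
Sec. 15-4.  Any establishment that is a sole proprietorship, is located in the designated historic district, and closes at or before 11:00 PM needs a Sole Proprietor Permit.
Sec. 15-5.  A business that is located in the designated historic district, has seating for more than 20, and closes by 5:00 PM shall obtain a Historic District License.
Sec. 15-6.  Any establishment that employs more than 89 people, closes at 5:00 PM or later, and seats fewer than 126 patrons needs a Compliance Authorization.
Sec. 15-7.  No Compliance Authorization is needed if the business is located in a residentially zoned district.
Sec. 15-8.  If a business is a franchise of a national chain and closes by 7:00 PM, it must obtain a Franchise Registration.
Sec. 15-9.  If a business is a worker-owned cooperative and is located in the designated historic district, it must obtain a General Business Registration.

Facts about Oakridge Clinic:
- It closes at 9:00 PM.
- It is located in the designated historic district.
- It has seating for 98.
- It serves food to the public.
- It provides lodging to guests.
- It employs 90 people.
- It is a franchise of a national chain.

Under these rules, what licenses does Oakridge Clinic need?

Sec. 15-1. is a franchise of a national chain (not: is a sole proprietorship); is located in the designated historic district (not: is located in a residentially zoned district) → Compliance Authorization exemption does not apply.
Sec. 15-2. is located in the designated historic district; is a franchise of a national chain (not: is a worker-owned cooperative) → Historic District Authorization not required.
Sec. 15-3. is located in the designated historic district (not: is located in Zone A); is a franchise of a national chain → Zone A Permit not required.
Sec. 15-4. is a franchise of a national chain (not: is a sole proprietorship); is located in the designated historic district; closes 9:00 PM, at/before 11:00 PM → Sole Proprietor Permit not required.
Sec. 15-5. is located in the designated historic district; seating 98 > 20; closes 9:00 PM, after 5:00 PM → Historic District License not required.
Sec. 15-6. employees 90 > 89; closes 9:00 PM, after 5:00 PM; seating 98 < 126 → Compliance Authorization required.
Sec. 15-7. is located in the designated historic district (not: is located in a residentially zoned district) → Compliance Authorization exemption does not apply.
Sec. 15-8. is a franchise of a national chain; closes 9:00 PM, after 7:00 PM → Franchise Registration not required.
Sec. 15-9. is a franchise of a national chain (not: is a worker-owned cooperative); is located in the designated historic district → General Business Registration not required.

Compliance Authorization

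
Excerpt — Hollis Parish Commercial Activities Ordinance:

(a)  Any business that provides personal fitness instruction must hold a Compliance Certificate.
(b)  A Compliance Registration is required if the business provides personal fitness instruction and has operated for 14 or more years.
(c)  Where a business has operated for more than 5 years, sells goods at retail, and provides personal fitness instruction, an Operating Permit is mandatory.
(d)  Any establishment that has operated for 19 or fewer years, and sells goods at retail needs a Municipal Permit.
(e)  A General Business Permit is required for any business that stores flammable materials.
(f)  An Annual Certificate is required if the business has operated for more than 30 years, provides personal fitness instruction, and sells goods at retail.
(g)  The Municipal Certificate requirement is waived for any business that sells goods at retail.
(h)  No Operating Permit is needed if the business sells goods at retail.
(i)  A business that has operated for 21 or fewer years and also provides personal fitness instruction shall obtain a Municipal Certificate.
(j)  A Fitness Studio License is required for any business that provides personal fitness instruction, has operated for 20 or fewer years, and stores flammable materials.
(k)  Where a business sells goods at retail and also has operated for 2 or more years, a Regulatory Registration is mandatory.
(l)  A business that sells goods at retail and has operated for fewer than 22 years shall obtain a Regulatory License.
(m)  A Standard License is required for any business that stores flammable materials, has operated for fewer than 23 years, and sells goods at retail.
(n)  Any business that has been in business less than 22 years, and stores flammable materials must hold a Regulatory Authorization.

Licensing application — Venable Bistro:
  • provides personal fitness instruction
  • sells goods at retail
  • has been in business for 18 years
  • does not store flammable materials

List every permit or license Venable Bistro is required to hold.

(a) provides personal fitness instruction → Compliance Certificate required.
(b) provides personal fitness instruction; years in business 18 ≥ 14 → Compliance Registration required.
(c) years in business 18 > 5; sells goods at retail; provides personal fitness instruction → Operating Permit required.
(d) years in business 18 ≤ 19; sells goods at retail → Municipal Permit required.
(e) does not store flammable materials → General Business Permit not required.
(f) years in business 18 ≤ 30; provides personal fitness instruction; sells goods at retail → Annual Certificate not required.
(g) sells goods at retail → exempt from Municipal Certificate.
(h) sells goods at retail → exempt from Operating Permit.
(i) years in business 18 ≤ 21; provides personal fitness instruction → Municipal Certificate required.
(j) provides personal fitness instruction; years in business 18 ≤ 20; does not store flammable materials → Fitness Studio License not required.
(k) sells goods at retail; years in business 18 ≥ 2 → Regulatory Registration required.
(l) sells goods at retail; years in business 18 < 22 → Regulatory License required.
(m) does not store flammable materials; years in business 18 < 23; sells goods at retail → Standard License not required.
(n) years in business 18 < 22; does not store flammable materials → Regulatory Authorization not required.

Compliance Certificate, Compliance Registration, Municipal Permit, Regulatory License, Regulatory Registration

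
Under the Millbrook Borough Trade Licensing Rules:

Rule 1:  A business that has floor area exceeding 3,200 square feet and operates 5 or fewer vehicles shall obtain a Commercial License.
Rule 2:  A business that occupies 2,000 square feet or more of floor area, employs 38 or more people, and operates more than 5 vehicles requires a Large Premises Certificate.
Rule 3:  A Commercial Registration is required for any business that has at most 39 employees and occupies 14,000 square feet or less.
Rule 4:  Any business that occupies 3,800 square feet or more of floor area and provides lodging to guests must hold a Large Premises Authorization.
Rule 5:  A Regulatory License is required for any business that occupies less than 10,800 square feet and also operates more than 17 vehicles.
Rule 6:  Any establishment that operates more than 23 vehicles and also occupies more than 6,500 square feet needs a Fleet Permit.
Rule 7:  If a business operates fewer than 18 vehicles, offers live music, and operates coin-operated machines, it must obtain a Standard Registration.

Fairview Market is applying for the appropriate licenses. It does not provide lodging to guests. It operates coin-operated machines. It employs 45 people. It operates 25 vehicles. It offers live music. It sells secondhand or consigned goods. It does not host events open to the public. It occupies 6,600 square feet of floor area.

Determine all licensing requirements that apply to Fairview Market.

Rule 1: floor area 6,600 square feet > 3,200 square feet; vehicles 25 > 5 → Commercial License not required.
Rule 2: floor area 6,600 square feet ≥ 2,000 square feet; employees 45 ≥ 38; vehicles 25 > 5 → Large Premises Certificate required.
Rule 3: employees 45 > 39; floor area 6,600 square feet ≤ 14,000 square feet → Commercial Registration not required.
Rule 4: floor area 6,600 square feet ≥ 3,800 square feet; does not provide lodging to guests → Large Premises Authorization not required.
Rule 5: floor area 6,600 square feet < 10,800 square feet; vehicles 25 > 17 → Regulatory License required.
Rule 6: vehicles 25 > 23; floor area 6,600 square feet > 6,500 square feet → Fleet Permit required.
Rule 7: vehicles 25 ≥ 18; offers live music; operates coin-operated machines → Standard Registration not required.

Fleet Permit, Large Premises Certificate, Regulatory License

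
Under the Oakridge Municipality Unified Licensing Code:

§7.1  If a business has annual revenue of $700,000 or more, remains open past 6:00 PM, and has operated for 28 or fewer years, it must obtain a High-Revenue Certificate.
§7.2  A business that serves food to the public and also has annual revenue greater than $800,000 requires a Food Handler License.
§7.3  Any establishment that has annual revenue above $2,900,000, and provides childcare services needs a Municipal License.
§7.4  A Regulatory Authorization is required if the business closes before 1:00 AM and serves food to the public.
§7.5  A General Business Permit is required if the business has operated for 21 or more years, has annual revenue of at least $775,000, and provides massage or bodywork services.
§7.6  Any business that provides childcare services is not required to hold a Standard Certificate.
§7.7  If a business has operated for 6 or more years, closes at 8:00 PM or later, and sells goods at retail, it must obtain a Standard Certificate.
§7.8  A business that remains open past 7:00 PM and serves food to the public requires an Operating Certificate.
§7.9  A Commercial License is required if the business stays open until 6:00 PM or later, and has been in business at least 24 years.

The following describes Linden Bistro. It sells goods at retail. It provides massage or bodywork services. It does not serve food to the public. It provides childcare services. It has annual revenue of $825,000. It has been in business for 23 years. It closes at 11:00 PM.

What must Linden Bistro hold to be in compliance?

General Business Permit, High-Revenue Certificate

§7.1 revenue $825,000 ≥ $700,000; closes 11:00 PM, after 6:00 PM; years in business 23 ≤ 28 → High-Revenue Certificate required.
§7.2 does not serve food to the public; revenue $825,000 > $800,000 → Food Handler License not required.
§7.3 revenue $825,000 ≤ $2,900,000; provides childcare services → Municipal License not required.
§7.4 closes 11:00 PM, at/before 1:00 AM; does not serve food to the public → Regulatory Authorization not required.
§7.5 years in business 23 ≥ 21; revenue $825,000 ≥ $775,000; provides massage or bodywork services → General Business Permit required.
§7.6 provides childcare services → exempt from Standard Certificate.
§7.7 years in business 23 ≥ 6; closes 11:00 PM, after 8:00 PM; sells goods at retail → Standard Certificate required.
§7.8 closes 11:00 PM, after 7:00 PM; does not serve food to the public → Operating Certificate not required.
§7.9 closes 11:00 PM, after 6:00 PM; years in business 23 < 24 → Commercial License not required.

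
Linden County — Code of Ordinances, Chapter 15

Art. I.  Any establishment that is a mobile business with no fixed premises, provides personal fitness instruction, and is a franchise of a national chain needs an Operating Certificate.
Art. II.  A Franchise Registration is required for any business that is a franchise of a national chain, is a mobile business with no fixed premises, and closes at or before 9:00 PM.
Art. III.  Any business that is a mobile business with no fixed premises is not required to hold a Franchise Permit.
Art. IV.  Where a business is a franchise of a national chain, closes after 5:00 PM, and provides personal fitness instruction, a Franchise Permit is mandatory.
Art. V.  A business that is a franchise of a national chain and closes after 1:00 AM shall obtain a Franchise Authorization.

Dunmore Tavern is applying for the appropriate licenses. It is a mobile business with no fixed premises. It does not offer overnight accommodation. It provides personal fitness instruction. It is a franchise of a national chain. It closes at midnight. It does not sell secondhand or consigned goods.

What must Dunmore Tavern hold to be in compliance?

Operating Certificate

Art. I. is a mobile business with no fixed premises; provides personal fitness instruction; is a franchise of a national chain → Operating Certificate required.
Art. II. is a franchise of a national chain; is a mobile business with no fixed premises; closes midnight, after 9:00 PM → Franchise Registration not required.
Art. III. is a mobile business with no fixed premises → exempt from Franchise Permit.
Art. IV. is a franchise of a national chain; closes midnight, after 5:00 PM; provides personal fitness instruction → Franchise Permit required.
Art. V. is a franchise of a national chain; closes midnight, at/before 1:00 AM → Franchise Authorization not required.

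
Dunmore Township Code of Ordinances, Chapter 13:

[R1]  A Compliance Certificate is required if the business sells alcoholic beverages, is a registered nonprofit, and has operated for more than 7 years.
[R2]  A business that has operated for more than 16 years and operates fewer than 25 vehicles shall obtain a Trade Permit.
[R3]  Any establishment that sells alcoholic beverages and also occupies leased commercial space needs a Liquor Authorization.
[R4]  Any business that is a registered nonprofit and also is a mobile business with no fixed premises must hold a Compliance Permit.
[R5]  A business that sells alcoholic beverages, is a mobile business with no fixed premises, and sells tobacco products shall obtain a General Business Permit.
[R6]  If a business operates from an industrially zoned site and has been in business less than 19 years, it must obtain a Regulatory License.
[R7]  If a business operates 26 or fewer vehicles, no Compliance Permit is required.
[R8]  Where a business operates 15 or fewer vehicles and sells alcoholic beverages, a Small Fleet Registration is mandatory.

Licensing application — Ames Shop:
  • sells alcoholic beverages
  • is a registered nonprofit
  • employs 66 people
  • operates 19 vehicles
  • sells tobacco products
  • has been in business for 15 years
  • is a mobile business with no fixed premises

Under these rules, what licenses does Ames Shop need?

[R1] sells alcoholic beverages; is a registered nonprofit; years in business 15 > 7 → Compliance Certificate required.
[R2] years in business 15 ≤ 16; vehicles 19 < 25 → Trade Permit not required.
[R3] sells alcoholic beverages; is a mobile business with no fixed premises (not: occupies leased commercial space) → Liquor Authorization not required.
[R4] is a registered nonprofit; is a mobile business with no fixed premises → Compliance Permit required.
[R5] sells alcoholic beverages; is a mobile business with no fixed premises; sells tobacco products → General Business Permit required.
[R6] is a mobile business with no fixed premises (not: operates from an industrially zoned site); years in business 15 < 19 → Regulatory License not required.
[R7] vehicles 19 ≤ 26 → exempt from Compliance Permit.
[R8] vehicles 19 > 15; sells alcoholic beverages → Small Fleet Registration not required.

Compliance Certificate, General Business Permit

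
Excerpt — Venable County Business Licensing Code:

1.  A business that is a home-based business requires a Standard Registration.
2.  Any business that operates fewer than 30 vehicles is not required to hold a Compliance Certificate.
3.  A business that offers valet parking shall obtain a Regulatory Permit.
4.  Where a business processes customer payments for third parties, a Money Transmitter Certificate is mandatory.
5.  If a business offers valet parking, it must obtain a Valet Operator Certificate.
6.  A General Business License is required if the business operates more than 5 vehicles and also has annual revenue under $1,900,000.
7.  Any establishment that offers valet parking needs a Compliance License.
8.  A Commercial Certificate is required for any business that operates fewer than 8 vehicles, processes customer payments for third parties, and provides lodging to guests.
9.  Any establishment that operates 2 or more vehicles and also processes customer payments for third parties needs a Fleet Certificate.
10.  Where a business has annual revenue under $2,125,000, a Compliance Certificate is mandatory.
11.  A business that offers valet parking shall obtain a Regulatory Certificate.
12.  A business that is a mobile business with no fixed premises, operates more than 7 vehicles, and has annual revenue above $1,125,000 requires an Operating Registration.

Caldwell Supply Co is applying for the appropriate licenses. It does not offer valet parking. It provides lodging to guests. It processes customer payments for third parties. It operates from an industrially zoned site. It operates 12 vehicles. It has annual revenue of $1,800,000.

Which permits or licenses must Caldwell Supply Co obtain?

Fleet Certificate, General Business License, Money Transmitter Certificate

1. operates from an industrially zoned site (not: is a home-based business) → Standard Registration not required.
2. vehicles 12 < 30 → exempt from Compliance Certificate.
3. does not offer valet parking → Regulatory Permit not required.
4. processes customer payments for third parties → Money Transmitter Certificate required.
5. does not offer valet parking → Valet Operator Certificate not required.
6. vehicles 12 > 5; revenue $1,800,000 < $1,900,000 → General Business License required.
7. does not offer valet parking → Compliance License not required.
8. vehicles 12 ≥ 8; processes customer payments for third parties; provides lodging to guests → Commercial Certificate not required.
9. vehicles 12 ≥ 2; processes customer payments for third parties → Fleet Certificate required.
10. revenue $1,800,000 < $2,125,000 → Compliance Certificate required.
11. does not offer valet parking → Regulatory Certificate not required.
12. operates from an industrially zoned site (not: is a mobile business with no fixed premises); vehicles 12 > 7; revenue $1,800,000 > $1,125,000 → Operating Registration not required.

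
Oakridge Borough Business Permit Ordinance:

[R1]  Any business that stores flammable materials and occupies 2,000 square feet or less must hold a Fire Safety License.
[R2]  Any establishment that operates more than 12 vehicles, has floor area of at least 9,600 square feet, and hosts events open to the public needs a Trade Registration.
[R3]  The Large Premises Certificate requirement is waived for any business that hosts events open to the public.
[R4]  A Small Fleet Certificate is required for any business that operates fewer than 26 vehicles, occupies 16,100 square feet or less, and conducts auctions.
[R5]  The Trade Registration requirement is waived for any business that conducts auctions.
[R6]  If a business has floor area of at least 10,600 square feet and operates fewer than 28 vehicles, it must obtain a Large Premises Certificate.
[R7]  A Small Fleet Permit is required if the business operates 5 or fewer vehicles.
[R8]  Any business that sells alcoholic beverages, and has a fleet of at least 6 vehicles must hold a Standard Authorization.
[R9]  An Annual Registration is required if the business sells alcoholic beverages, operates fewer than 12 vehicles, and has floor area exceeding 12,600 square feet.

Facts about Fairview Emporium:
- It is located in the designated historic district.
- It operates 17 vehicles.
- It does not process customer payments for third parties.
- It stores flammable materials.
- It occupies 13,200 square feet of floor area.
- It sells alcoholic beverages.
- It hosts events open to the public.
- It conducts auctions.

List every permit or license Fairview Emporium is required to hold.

[R1] stores flammable materials; floor area 13,200 square feet > 2,000 square feet → Fire Safety License not required.
[R2] vehicles 17 > 12; floor area 13,200 square feet ≥ 9,600 square feet; hosts events open to the public → Trade Registration required.
[R3] hosts events open to the public → exempt from Large Premises Certificate.
[R4] vehicles 17 < 26; floor area 13,200 square feet ≤ 16,100 square feet; conducts auctions → Small Fleet Certificate required.
[R5] conducts auctions → exempt from Trade Registration.
[R6] floor area 13,200 square feet ≥ 10,600 square feet; vehicles 17 < 28 → Large Premises Certificate required.
[R7] vehicles 17 > 5 → Small Fleet Permit not required.
[R8] sells alcoholic beverages; vehicles 17 ≥ 6 → Standard Authorization required.
[R9] sells alcoholic beverages; vehicles 17 ≥ 12; floor area 13,200 square feet > 12,600 square feet → Annual Registration not required.

Small Fleet Certificate, Standard Authorization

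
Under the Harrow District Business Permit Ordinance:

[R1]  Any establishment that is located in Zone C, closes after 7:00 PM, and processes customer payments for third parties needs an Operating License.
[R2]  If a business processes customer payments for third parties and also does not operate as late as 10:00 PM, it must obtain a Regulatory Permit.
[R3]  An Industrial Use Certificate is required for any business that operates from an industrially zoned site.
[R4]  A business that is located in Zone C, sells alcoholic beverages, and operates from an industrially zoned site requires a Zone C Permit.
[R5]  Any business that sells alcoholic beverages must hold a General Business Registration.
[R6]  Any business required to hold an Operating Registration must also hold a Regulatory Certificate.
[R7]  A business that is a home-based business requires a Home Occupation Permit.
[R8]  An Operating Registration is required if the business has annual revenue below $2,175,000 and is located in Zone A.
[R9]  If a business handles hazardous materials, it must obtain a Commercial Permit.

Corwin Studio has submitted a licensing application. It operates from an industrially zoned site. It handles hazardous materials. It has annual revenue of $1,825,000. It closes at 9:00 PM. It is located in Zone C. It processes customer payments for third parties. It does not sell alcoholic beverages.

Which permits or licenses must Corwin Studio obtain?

[R1] is located in Zone C; closes 9:00 PM, after 7:00 PM; processes customer payments for third parties → Operating License required.
[R2] processes customer payments for third parties; closes 9:00 PM, at/before 10:00 PM → Regulatory Permit required.
[R3] operates from an industrially zoned site → Industrial Use Certificate required.
[R4] is located in Zone C; does not sell alcoholic beverages; operates from an industrially zoned site → Zone C Permit not required.
[R5] does not sell alcoholic beverages → General Business Registration not required.
[R6] Operating Registration is not required → no effect.
[R7] operates from an industrially zoned site (not: is a home-based business) → Home Occupation Permit not required.
[R8] revenue $1,825,000 < $2,175,000; is located in Zone C (not: is located in Zone A) → Operating Registration not required.
[R9] handles hazardous materials → Commercial Permit required.

Commercial Permit, Industrial Use Certificate, Operating License, Regulatory Permit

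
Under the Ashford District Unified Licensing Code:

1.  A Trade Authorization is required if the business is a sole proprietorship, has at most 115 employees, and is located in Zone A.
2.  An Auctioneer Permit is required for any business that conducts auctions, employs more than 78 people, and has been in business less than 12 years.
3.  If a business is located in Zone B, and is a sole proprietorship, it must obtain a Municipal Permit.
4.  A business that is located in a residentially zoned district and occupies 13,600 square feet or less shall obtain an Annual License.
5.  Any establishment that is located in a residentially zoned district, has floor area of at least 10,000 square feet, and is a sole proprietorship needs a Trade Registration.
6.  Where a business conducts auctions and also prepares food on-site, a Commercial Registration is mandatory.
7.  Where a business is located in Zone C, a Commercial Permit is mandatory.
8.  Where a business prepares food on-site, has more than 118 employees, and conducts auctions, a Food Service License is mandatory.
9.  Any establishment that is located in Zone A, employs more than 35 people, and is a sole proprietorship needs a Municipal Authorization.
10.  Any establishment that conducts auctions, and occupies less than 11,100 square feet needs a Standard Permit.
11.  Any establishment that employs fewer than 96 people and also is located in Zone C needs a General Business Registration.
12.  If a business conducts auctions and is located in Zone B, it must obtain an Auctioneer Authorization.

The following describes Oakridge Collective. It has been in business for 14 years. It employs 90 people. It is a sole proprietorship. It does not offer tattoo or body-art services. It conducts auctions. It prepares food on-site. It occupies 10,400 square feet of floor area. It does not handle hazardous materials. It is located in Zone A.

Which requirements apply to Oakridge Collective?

1. is a sole proprietorship; employees 90 ≤ 115; is located in Zone A → Trade Authorization required.
2. conducts auctions; employees 90 > 78; years in business 14 ≥ 12 → Auctioneer Permit not required.
3. is located in Zone A (not: is located in Zone B); is a sole proprietorship → Municipal Permit not required.
4. is located in Zone A (not: is located in a residentially zoned district); floor area 10,400 square feet ≤ 13,600 square feet → Annual License not required.
5. is located in Zone A (not: is located in a residentially zoned district); floor area 10,400 square feet ≥ 10,000 square feet; is a sole proprietorship → Trade Registration not required.
6. conducts auctions; prepares food on-site → Commercial Registration required.
7. is located in Zone A (not: is located in Zone C) → Commercial Permit not required.
8. prepares food on-site; employees 90 ≤ 118; conducts auctions → Food Service License not required.
9. is located in Zone A; employees 90 > 35; is a sole proprietorship → Municipal Authorization required.
10. conducts auctions; floor area 10,400 square feet < 11,100 square feet → Standard Permit required.
11. employees 90 < 96; is located in Zone A (not: is located in Zone C) → General Business Registration not required.
12. conducts auctions; is located in Zone A (not: is located in Zone B) → Auctioneer Authorization not required.

Commercial Registration, Municipal Authorization, Standard Permit, Trade Authorization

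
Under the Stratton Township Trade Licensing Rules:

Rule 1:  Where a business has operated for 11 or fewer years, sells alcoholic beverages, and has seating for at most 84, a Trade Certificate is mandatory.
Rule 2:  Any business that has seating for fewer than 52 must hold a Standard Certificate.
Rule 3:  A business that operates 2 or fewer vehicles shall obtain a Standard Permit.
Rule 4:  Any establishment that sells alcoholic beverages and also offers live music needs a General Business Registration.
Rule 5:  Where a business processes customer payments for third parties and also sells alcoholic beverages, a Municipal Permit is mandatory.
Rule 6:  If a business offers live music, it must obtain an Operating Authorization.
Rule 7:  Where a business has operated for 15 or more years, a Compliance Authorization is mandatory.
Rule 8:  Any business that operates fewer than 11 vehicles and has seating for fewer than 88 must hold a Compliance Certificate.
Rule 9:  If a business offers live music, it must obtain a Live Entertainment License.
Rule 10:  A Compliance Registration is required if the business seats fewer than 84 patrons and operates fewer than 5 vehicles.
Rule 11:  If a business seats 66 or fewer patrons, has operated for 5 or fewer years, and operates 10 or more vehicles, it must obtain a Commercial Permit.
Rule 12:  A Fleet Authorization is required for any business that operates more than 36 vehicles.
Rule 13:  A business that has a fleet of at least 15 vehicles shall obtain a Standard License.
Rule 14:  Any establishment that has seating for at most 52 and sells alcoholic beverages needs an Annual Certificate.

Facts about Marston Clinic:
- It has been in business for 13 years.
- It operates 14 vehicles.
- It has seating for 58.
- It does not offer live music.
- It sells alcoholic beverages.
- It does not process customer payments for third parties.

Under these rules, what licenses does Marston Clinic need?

None

Rule 1: years in business 13 > 11; sells alcoholic beverages; seating 58 ≤ 84 → Trade Certificate not required.
Rule 2: seating 58 ≥ 52 → Standard Certificate not required.
Rule 3: vehicles 14 > 2 → Standard Permit not required.
Rule 4: sells alcoholic beverages; does not offer live music → General Business Registration not required.
Rule 5: does not process customer payments for third parties; sells alcoholic beverages → Municipal Permit not required.
Rule 6: does not offer live music → Operating Authorization not required.
Rule 7: years in business 13 < 15 → Compliance Authorization not required.
Rule 8: vehicles 14 ≥ 11; seating 58 < 88 → Compliance Certificate not required.
Rule 9: does not offer live music → Live Entertainment License not required.
Rule 10: seating 58 < 84; vehicles 14 ≥ 5 → Compliance Registration not required.
Rule 11: seating 58 ≤ 66; years in business 13 > 5; vehicles 14 ≥ 10 → Commercial Permit not required.
Rule 12: vehicles 14 ≤ 36 → Fleet Authorization not required.
Rule 13: vehicles 14 < 15 → Standard License not required.
Rule 14: seating 58 > 52; sells alcoholic beverages → Annual Certificate not required.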